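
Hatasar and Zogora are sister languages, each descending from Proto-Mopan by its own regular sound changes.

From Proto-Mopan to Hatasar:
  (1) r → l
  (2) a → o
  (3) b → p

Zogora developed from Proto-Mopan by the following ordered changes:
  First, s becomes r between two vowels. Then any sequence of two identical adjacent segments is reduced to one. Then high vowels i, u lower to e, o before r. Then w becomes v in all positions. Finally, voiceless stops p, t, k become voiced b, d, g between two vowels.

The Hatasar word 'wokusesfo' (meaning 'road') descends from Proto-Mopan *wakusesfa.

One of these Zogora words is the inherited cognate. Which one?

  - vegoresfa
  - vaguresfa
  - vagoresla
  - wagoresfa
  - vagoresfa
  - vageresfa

Zogora: *wakusesfa
  wakusesfa → wakuresfa   [rhotacism]
  wakuresfa (rule 2 does not apply)
  wakuresfa → wakoresfa   [pre-rhotic lowering]
  wakoresfa → vakoresfa   [unconditioned shift]
  vakoresfa → vagoresfa   [intervocalic voicing]
  giving Zogora vagoresfa.
Only 'vagoresfa' matches the regular Zogora development of *wakusesfa.

vagoresfa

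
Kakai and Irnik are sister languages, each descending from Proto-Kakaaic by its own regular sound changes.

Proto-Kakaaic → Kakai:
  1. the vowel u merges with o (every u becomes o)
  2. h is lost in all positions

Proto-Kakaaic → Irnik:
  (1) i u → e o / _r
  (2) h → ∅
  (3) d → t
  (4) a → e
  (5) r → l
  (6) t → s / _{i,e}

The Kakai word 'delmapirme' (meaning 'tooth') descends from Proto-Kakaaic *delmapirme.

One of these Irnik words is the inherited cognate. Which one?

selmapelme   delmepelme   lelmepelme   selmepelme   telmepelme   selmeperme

Irnik: *delmapirme > delmaperme > telmaperme > telmeperme > telmepelme > selmepelme  (by pre-rhotic lowering, unconditioned shift, vowel merger, unconditioned shift, palatalisation)

selmepelme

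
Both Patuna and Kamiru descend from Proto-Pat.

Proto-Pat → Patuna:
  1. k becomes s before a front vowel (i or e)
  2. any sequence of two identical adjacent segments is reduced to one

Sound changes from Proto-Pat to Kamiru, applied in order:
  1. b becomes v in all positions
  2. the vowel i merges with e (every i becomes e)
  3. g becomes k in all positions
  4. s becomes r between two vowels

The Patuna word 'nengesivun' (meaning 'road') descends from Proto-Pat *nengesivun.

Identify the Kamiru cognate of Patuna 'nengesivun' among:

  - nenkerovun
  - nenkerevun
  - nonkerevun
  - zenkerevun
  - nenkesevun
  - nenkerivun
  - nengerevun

nenkerevun

Kamiru: start from *nengesivun.
  rule 1: no change — nengesivun
  rule 2 (vowel merger): nengesivun → nengesevun
  rule 3 (unconditioned shift): nengesevun → nenkesevun
  rule 4 (rhotacism): nenkesevun → nenkerevun
  ⇒ Kamiru nenkerevun
Among the options, 'nenkerevun' alone shows every Kamiru change applied in order.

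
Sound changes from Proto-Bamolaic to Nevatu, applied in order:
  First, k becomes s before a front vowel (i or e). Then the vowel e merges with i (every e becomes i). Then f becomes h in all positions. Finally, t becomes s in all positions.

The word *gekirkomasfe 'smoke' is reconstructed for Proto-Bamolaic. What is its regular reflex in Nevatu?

Nevatu: *gekirkomasfe
  gekirkomasfe → gesirkomasfe   [palatalisation]
  gesirkomasfe → gisirkomasfi   [vowel merger]
  gisirkomasfi → gisirkomashi   [unconditioned shift]
  gisirkomashi (rule 4 does not apply)
  giving Nevatu gisirkomashi.

gisirkomashi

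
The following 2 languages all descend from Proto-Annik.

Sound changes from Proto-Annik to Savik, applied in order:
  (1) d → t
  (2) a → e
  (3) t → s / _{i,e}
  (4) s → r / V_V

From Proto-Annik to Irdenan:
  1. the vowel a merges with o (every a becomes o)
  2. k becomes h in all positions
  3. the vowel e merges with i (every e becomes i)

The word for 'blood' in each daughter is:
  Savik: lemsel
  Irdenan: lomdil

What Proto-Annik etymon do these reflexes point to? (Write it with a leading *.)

Position 5: Savik has e, Irdenan has i. Taking the neighbouring segments as reconstructed: Savik e could go back to *a or *e; Irdenan i could go back to *e or *i — the one source consistent with every daughter is *e.
Position 4: Savik has s, Irdenan has d. Irdenan preserves d here (none of its changes turn any other segment into d), so the proto-segment is *d.
Continuing position by position gives *lamdel; check it forward:
Savik: *lamdel > lamtel > lemtel > lemsel  (by unconditioned shift, vowel merger, palatalisation)
Irdenan: *lamdel > lomdel > lomdil  (by vowel merger, vowel merger)
No other proto-form is consistent with every reflex, so the reconstruction is *lamdel.

*lamdel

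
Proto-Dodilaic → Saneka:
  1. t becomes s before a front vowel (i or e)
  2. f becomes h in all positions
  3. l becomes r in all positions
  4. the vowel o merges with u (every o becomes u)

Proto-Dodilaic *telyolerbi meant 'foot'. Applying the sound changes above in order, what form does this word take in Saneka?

seryurerbi

Saneka: *telyolerbi > selyolerbi > seryorerbi > seryurerbi  (by palatalisation, unconditioned shift, vowel merger)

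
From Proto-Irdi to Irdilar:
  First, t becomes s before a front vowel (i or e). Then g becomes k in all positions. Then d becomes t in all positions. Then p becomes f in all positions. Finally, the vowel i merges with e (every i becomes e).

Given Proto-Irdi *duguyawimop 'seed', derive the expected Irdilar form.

tukuyawemof

Irdilar: *duguyawimop > dukuyawimop > tukuyawimop > tukuyawimof > tukuyawemof  (by unconditioned shift, unconditioned shift, unconditioned shift, vowel merger)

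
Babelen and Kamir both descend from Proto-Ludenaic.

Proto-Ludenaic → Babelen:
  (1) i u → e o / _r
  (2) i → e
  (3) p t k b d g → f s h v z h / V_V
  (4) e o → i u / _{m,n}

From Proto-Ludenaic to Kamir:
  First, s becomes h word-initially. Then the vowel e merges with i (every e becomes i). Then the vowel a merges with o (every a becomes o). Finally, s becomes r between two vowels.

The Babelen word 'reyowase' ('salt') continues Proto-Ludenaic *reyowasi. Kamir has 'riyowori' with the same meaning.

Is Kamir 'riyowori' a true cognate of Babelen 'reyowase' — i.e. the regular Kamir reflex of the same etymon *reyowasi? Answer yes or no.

yes

Derive the expected Kamir reflex of *reyowasi:
Kamir: start from *reyowasi.
  rule 1: no change — reyowasi
  rule 2 (vowel merger): reyowasi → riyowasi
  rule 3 (vowel merger): riyowasi → riyowosi
  rule 4 (rhotacism): riyowosi → riyowori
  ⇒ Kamir riyowori
Kamir 'riyowori' matches the regular reflex exactly, so the pair is cognate.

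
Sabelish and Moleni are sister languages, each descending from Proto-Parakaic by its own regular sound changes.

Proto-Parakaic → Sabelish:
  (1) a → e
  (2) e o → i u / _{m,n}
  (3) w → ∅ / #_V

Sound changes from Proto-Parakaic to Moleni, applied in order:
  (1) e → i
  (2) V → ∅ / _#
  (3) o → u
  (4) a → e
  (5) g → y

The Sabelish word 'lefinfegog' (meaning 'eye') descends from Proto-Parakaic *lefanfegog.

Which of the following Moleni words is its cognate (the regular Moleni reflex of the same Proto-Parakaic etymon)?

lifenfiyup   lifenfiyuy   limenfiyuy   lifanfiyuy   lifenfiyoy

lifenfiyuy

Moleni: *lefanfegog
  lefanfegog → lifanfigog   [vowel merger]
  lifanfigog (rule 2 does not apply)
  lifanfigog → lifanfigug   [vowel merger]
  lifanfigug → lifenfigug   [vowel merger]
  lifenfigug → lifenfiyuy   [unconditioned shift]
  giving Moleni lifenfiyuy.
The other candidates each miss or misapply at least one Moleni change.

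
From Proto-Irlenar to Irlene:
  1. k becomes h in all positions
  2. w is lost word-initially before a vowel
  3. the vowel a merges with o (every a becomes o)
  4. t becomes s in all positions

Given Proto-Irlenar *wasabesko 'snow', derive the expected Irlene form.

Irlene: *wasabesko
  wasabesko → wasabesho   [unconditioned shift]
  wasabesho → asabesho   [glide loss]
  asabesho → osobesho   [vowel merger]
  osobesho (rule 4 does not apply)
  giving Irlene osobesho.

osobesho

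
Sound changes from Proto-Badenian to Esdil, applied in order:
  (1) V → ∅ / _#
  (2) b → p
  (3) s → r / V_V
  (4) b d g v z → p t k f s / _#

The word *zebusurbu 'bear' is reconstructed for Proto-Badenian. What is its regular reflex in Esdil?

zepururp

Esdil: *zebusurbu > zebusurb > zepusurp > zepururp  (by apocope, unconditioned shift, rhotacism)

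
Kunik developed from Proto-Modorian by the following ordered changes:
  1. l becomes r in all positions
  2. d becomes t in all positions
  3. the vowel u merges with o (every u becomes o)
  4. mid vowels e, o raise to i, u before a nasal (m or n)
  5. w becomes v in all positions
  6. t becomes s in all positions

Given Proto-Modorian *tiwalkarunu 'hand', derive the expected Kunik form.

Kunik: *tiwalkarunu
  tiwalkarunu → tiwarkarunu   [unconditioned shift]
  tiwarkarunu (rule 2 does not apply)
  tiwarkarunu → tiwarkarono   [vowel merger]
  tiwarkarono → tiwarkaruno   [pre-nasal raising]
  tiwarkaruno → tivarkaruno   [unconditioned shift]
  tivarkaruno → sivarkaruno   [unconditioned shift]
  giving Kunik sivarkaruno.

sivarkaruno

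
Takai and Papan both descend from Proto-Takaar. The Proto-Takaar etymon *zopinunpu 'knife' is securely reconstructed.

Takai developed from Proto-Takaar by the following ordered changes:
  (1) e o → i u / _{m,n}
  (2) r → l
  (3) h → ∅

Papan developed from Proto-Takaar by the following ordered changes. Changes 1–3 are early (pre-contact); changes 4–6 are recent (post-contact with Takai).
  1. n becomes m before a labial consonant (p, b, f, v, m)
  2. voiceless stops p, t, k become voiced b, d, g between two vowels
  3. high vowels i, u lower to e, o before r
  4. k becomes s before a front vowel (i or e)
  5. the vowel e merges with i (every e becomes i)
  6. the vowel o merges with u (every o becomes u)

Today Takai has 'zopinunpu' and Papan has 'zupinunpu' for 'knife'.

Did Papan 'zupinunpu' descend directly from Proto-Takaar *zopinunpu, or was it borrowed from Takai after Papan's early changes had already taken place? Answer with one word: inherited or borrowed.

If inherited, *zopinunpu would pass through all of Papan's changes:
Papan: start from *zopinunpu.
  rule 1 (nasal place assimilation): zopinunpu → zopinumpu
  rule 2 (intervocalic voicing): zopinumpu → zobinumpu
  rule 3: no change — zobinumpu
  rule 4: no change — zobinumpu
  rule 5: no change — zobinumpu
  rule 6 (vowel merger): zobinumpu → zubinumpu
  ⇒ Papan zubinumpu
If borrowed from Takai 'zopinunpu' after the early changes, it would undergo only the recent ones:
  rule 4 (palatalisation): no change (zopinunpu)
  rule 5 (vowel merger): no change (zopinunpu)
  rule 6 (vowel merger): zopinunpu → zupinunpu
  ⇒ as a loan: zupinunpu
Papan 'zupinunpu' matches the loan outcome 'zupinunpu', not the inherited 'zubinumpu' — it skipped the early Papan changes, so it was borrowed from Takai.

borrowed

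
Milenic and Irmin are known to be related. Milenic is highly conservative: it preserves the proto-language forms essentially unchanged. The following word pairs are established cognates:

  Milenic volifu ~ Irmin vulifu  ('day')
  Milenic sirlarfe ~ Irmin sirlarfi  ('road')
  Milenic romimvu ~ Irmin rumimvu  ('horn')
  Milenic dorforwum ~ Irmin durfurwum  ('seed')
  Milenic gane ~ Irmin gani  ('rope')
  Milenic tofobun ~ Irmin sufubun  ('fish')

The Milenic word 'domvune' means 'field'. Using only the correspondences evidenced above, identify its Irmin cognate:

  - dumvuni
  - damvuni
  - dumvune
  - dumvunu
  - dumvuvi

dumvuni

romimvu ~ rumimvu — Milenic o corresponds to Irmin u after a consonant, before a nasal.
sirlarfe ~ sirlarfi, gane ~ gani — Milenic e corresponds to Irmin i word-finally.
Applying these to Milenic 'domvune':
  domvune → dumvune   (o→u after a consonant, before a nasal)
  dumvune → dumvuni   (e→i word-finally)
So the Irmin cognate is 'dumvuni'.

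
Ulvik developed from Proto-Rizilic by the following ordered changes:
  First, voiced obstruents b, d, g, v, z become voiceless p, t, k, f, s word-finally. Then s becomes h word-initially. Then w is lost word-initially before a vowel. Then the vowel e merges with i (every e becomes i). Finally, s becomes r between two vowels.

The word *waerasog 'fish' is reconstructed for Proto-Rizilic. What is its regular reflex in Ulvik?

airarok

Ulvik: *waerasog
  waerasog → waerasok   [final devoicing]
  waerasok (rule 2 does not apply)
  waerasok → aerasok   [glide loss]
  aerasok → airasok   [vowel merger]
  airasok → airarok   [rhotacism]
  giving Ulvik airarok.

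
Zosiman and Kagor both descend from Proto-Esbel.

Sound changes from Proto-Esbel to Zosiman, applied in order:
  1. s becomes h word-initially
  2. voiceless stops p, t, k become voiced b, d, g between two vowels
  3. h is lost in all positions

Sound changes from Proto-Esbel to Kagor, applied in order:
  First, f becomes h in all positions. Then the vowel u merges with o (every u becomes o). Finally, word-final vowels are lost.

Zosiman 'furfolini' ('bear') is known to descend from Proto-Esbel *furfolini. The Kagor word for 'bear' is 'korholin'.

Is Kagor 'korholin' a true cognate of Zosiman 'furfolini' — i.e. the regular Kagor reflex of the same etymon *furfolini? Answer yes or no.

Derive the expected Kagor reflex of *furfolini:
Kagor: *furfolini
  furfolini → hurholini   [unconditioned shift]
  hurholini → horholini   [vowel merger]
  horholini → horholin   [apocope]
  giving Kagor horholin.
The regular Kagor reflex would be 'horholin', but the attested form is 'korholin'. The correspondence is irregular, so they are not cognates (the Kagor form has a different source).

no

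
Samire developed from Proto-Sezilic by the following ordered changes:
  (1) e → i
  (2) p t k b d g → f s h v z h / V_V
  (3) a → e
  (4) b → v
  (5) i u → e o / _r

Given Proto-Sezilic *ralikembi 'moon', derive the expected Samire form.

relihimvi

Samire: *ralikembi > ralikimbi > ralihimbi > relihimbi > relihimvi  (by vowel merger, intervocalic lenition, vowel merger, unconditioned shift)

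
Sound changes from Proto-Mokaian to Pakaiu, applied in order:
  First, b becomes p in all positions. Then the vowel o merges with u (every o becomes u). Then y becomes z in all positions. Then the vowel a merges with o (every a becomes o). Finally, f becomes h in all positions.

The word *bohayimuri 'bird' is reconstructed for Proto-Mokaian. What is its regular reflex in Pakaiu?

Pakaiu: *bohayimuri > pohayimuri > puhayimuri > puhazimuri > puhozimuri  (by unconditioned shift, vowel merger, unconditioned shift, vowel merger)

puhozimuri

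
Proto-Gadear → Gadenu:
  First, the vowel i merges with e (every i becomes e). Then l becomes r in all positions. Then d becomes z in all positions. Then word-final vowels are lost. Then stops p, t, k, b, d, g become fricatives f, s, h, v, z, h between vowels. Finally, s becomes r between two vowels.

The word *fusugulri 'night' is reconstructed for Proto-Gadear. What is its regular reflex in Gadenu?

furuhurr

Gadenu: *fusugulri > fusugulre > fusugurre > fusugurr > fusuhurr > furuhurr  (by vowel merger, unconditioned shift, apocope, intervocalic lenition, rhotacism)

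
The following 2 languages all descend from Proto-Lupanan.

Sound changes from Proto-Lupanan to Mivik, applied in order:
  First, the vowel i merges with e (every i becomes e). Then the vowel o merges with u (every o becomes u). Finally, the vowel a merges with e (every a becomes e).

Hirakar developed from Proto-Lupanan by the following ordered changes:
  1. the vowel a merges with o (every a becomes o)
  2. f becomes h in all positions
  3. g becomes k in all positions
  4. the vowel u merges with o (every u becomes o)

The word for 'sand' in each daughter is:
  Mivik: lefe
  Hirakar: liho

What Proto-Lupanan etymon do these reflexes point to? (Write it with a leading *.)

*lifa

Position 4: Mivik has e, Hirakar has o. Taking the neighbouring segments as reconstructed: Mivik e could go back to *a or *e or *i; Hirakar o could go back to *a or *o or *u — the one source consistent with every daughter is *a.
Position 3: Mivik has f, Hirakar has h. Mivik preserves f here (none of its changes turn any other segment into f), so the proto-segment is *f.
Position 2: Mivik has e, Hirakar has i. Hirakar preserves i here (none of its changes turn any other segment into i), so the proto-segment is *i.
Verify the candidate proto-form against each daughter:
Mivik: *lifa
  lifa → lefa   [vowel merger]
  lefa (rule 2 does not apply)
  lefa → lefe   [vowel merger]
  giving Mivik lefe.
Hirakar: start from *lifa.
  rule 1 (vowel merger): lifa → lifo
  rule 2 (unconditioned shift): lifo → liho
  rule 3: no change — liho
  rule 4: no change — liho
  ⇒ Hirakar liho
Only *lifa yields all of Mivik lefe, Hirakar liho.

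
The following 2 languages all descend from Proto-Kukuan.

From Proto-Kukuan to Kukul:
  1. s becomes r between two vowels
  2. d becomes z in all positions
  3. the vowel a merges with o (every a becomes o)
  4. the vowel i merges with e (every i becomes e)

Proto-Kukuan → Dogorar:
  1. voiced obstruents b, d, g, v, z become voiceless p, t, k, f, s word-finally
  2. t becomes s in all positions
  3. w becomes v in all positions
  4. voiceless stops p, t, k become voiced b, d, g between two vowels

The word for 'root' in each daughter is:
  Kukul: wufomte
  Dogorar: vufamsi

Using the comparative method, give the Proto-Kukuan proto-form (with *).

Position 7: Kukul has e, Dogorar has i. Dogorar preserves i here (none of its changes turn any other segment into i), so the proto-segment is *i.
Position 6: Kukul has t, Dogorar has s. Kukul preserves t here (none of its changes turn any other segment into t), so the proto-segment is *t.
Position 4: Kukul has o, Dogorar has a. Dogorar preserves a here (none of its changes turn any other segment into a), so the proto-segment is *a.
This points to *wufamti. Verify forward in each daughter:
Kukul: start from *wufamti.
  rule 1: no change — wufamti
  rule 2: no change — wufamti
  rule 3 (vowel merger): wufamti → wufomti
  rule 4 (vowel merger): wufomti → wufomte
  ⇒ Kukul wufomte
Dogorar: *wufamti > wufamsi > vufamsi  (by unconditioned shift, unconditioned shift)
Only *wufamti yields all of Kukul wufomte, Dogorar vufamsi.

*wufamti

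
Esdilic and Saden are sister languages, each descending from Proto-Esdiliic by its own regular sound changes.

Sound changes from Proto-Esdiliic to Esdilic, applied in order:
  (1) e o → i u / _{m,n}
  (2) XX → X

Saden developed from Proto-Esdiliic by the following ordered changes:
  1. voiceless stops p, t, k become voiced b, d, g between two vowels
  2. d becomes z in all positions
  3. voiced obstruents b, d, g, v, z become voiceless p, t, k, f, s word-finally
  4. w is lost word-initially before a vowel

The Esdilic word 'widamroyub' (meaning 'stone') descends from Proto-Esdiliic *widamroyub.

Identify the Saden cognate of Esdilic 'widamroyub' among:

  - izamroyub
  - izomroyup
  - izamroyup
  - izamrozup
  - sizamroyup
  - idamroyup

Saden: start from *widamroyub.
  rule 1: no change — widamroyub
  rule 2 (unconditioned shift): widamroyub → wizamroyub
  rule 3 (final devoicing): wizamroyub → wizamroyup
  rule 4 (glide loss): wizamroyup → izamroyup
  ⇒ Saden izamroyup

izamroyup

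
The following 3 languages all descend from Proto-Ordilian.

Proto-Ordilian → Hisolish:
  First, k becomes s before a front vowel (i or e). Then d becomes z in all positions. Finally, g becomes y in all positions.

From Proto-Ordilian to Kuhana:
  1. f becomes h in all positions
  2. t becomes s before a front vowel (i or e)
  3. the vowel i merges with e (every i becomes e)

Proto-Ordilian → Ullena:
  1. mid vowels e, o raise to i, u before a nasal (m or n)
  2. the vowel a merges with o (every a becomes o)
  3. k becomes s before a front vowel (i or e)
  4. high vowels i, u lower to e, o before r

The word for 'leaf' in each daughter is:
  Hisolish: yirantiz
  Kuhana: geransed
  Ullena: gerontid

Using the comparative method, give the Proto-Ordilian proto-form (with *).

*girantid

Position 6: Hisolish has t, Kuhana has s, Ullena has t. Hisolish preserves t here (none of its changes turn any other segment into t), so the proto-segment is *t.
Position 8: Hisolish has z, Kuhana has d, Ullena has d. Kuhana preserves d here (none of its changes turn any other segment into d), so the proto-segment is *d.
This points to *girantid. Verify forward in each daughter:
Hisolish: *girantid > girantiz > yirantiz  (by unconditioned shift, unconditioned shift)
Kuhana: start from *girantid.
  rule 1: no change — girantid
  rule 2 (palatalisation): girantid → giransid
  rule 3 (vowel merger): giransid → geransed
  ⇒ Kuhana geransed
Ullena: *girantid
  girantid (rule 1 does not apply)
  girantid → girontid   [vowel merger]
  girontid (rule 3 does not apply)
  girontid → gerontid   [pre-rhotic lowering]
  giving Ullena gerontid.
Only *girantid yields all of Hisolish yirantiz, Kuhana geransed, Ullena gerontid.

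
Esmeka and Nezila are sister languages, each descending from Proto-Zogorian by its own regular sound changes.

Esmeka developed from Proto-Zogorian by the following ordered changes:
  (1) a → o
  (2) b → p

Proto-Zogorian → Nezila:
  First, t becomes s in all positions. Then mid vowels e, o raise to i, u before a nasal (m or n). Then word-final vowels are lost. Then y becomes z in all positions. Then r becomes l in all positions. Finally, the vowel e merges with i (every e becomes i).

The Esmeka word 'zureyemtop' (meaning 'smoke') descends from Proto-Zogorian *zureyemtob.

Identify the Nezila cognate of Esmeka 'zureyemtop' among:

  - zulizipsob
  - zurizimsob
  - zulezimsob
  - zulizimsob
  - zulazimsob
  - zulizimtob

zulizimsob

Nezila: *zureyemtob > zureyemsob > zureyimsob > zurezimsob > zulezimsob > zulizimsob  (by unconditioned shift, pre-nasal raising, unconditioned shift, unconditioned shift, vowel merger)
Among the options, 'zulizimsob' alone shows every Nezila change applied in order.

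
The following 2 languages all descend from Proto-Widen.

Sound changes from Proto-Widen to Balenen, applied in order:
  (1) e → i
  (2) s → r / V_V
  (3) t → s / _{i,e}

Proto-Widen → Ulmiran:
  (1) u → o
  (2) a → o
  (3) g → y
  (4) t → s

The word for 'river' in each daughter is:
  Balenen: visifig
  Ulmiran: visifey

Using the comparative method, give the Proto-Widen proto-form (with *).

*vitifeg

Position 7: Balenen has g, Ulmiran has y. Balenen preserves g here (none of its changes turn any other segment into g), so the proto-segment is *g.
Position 6: Balenen has i, Ulmiran has e. Ulmiran preserves e here (none of its changes turn any other segment into e), so the proto-segment is *e.
Verify the candidate proto-form against each daughter:
Balenen: start from *vitifeg.
  rule 1 (vowel merger): vitifeg → vitifig
  rule 2: no change — vitifig
  rule 3 (palatalisation): vitifig → visifig
  ⇒ Balenen visifig
Ulmiran: *vitifeg > vitifey > visifey  (by unconditioned shift, unconditioned shift)
*vitifeg is the unique common source.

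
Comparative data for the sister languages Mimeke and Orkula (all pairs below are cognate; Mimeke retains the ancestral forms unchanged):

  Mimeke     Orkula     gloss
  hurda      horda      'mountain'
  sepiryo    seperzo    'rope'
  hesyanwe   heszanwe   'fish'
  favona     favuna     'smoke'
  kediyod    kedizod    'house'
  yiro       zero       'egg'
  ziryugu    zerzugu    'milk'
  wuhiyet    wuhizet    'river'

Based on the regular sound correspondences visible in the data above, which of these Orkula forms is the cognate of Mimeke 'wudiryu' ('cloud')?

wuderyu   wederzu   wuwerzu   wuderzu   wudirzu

sepiryo ~ seperzo, yiro ~ zero — Mimeke i corresponds to Orkula e after a consonant, before r.
ziryugu ~ zerzugu — Mimeke y corresponds to Orkula z after a consonant, before a back vowel.
Applying these to Mimeke 'wudiryu':
  wudiryu → wuderyu   (i→e after a consonant, before r)
  wuderyu → wuderzu   (y→z after a consonant, before a back vowel)
So the Orkula cognate is 'wuderzu'.

wuderzu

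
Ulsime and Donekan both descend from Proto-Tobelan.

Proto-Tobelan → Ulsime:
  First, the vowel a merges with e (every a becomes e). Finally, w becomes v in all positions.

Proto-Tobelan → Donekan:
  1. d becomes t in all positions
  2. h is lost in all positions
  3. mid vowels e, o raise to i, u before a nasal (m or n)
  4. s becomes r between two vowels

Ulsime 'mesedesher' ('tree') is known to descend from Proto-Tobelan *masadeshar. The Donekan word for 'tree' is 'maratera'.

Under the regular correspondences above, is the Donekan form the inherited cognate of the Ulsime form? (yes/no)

no

Derive the expected Donekan reflex of *masadeshar:
Donekan: start from *masadeshar.
  rule 1 (unconditioned shift): masadeshar → masateshar
  rule 2 (h-loss): masateshar → masatesar
  rule 3: no change — masatesar
  rule 4 (rhotacism): masatesar → maraterar
  ⇒ Donekan maraterar
The regular Donekan reflex would be 'maraterar', but the attested form is 'maratera'. The correspondence is irregular, so they are not cognates (the Donekan form has a different source).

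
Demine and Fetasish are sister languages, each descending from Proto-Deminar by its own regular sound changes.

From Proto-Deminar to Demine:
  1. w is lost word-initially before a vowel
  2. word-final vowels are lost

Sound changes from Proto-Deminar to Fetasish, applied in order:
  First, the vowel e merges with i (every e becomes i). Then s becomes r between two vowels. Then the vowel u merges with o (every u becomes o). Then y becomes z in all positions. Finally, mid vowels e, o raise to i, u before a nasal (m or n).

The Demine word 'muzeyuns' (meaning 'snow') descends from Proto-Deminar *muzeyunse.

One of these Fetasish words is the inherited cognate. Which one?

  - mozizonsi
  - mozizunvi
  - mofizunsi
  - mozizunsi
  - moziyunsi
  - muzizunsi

mozizunsi

Fetasish: start from *muzeyunse.
  rule 1 (vowel merger): muzeyunse → muziyunsi
  rule 2: no change — muziyunsi
  rule 3 (vowel merger): muziyunsi → moziyonsi
  rule 4 (unconditioned shift): moziyonsi → mozizonsi
  rule 5 (pre-nasal raising): mozizonsi → mozizunsi
  ⇒ Fetasish mozizunsi
The other candidates each miss or misapply at least one Fetasish change.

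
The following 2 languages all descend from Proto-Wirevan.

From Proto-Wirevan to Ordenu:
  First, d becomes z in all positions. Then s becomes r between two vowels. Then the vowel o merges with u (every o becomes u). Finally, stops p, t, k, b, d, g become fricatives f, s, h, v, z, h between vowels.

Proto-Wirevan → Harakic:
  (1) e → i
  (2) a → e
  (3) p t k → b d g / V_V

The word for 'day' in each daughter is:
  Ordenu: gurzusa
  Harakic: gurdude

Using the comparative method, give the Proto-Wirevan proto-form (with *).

Position 6: Ordenu has s, Harakic has d. Taking the neighbouring segments as reconstructed: Ordenu s can only go back to *t; Harakic d could go back to *t or *d — the one source consistent with every daughter is *t.
Position 7: Ordenu has a, Harakic has e. Ordenu preserves a here (none of its changes turn any other segment into a), so the proto-segment is *a.
Position 4: Ordenu has z, Harakic has d. Taking the neighbouring segments as reconstructed: Ordenu z could go back to *d or *z; Harakic d can only go back to *d — the one source consistent with every daughter is *d.
Continuing position by position gives *gurduta; check it forward:
Ordenu: start from *gurduta.
  rule 1 (unconditioned shift): gurduta → gurzuta
  rule 2: no change — gurzuta
  rule 3: no change — gurzuta
  rule 4 (intervocalic lenition): gurzuta → gurzusa
  ⇒ Ordenu gurzusa
Harakic: *gurduta
  gurduta (rule 1 does not apply)
  gurduta → gurdute   [vowel merger]
  gurdute → gurdude   [intervocalic voicing]
  giving Harakic gurdude.
*gurduta is the unique common source.

*gurduta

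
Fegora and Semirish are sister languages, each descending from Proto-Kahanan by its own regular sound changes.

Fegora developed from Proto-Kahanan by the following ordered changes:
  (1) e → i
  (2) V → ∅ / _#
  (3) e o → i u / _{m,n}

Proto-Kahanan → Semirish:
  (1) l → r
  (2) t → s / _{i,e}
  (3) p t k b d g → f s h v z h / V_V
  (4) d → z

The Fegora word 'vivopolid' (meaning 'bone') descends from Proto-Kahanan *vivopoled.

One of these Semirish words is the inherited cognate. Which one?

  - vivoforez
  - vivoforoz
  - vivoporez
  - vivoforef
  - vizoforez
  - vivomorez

Semirish: *vivopoled
  vivopoled → vivopored   [unconditioned shift]
  vivopored (rule 2 does not apply)
  vivopored → vivofored   [intervocalic lenition]
  vivofored → vivoforez   [unconditioned shift]
  giving Semirish vivoforez.
The other candidates each miss or misapply at least one Semirish change.

vivoforez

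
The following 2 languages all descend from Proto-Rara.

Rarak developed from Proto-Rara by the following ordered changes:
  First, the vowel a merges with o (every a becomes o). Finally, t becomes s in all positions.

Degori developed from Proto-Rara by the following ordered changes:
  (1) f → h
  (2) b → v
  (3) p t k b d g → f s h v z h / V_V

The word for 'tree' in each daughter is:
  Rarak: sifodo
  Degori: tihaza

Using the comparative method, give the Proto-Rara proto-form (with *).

*tifada

Position 1: Rarak has s, Degori has t. Degori preserves t here (none of its changes turn any other segment into t), so the proto-segment is *t.
Position 5: Rarak has d, Degori has z. Rarak preserves d here (none of its changes turn any other segment into d), so the proto-segment is *d.
Position 3: Rarak has f, Degori has h. Rarak preserves f here (none of its changes turn any other segment into f), so the proto-segment is *f.
This points to *tifada. Verify forward in each daughter:
Rarak: start from *tifada.
  rule 1 (vowel merger): tifada → tifodo
  rule 2 (unconditioned shift): tifodo → sifodo
  ⇒ Rarak sifodo
Degori: *tifada > tihada > tihaza  (by unconditioned shift, intervocalic lenition)
*tifada is the unique common source.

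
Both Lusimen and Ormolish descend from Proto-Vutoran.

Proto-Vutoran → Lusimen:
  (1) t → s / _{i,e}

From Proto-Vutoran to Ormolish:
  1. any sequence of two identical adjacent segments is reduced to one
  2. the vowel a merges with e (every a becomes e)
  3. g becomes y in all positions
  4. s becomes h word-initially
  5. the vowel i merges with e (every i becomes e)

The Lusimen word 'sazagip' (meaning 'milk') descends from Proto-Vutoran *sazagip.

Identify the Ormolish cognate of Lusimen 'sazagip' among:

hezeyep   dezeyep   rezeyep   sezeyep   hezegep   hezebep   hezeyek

Ormolish: start from *sazagip.
  rule 1: no change — sazagip
  rule 2 (vowel merger): sazagip → sezegip
  rule 3 (unconditioned shift): sezegip → sezeyip
  rule 4 (debuccalisation): sezeyip → hezeyip
  rule 5 (vowel merger): hezeyip → hezeyep
  ⇒ Ormolish hezeyep

hezeyep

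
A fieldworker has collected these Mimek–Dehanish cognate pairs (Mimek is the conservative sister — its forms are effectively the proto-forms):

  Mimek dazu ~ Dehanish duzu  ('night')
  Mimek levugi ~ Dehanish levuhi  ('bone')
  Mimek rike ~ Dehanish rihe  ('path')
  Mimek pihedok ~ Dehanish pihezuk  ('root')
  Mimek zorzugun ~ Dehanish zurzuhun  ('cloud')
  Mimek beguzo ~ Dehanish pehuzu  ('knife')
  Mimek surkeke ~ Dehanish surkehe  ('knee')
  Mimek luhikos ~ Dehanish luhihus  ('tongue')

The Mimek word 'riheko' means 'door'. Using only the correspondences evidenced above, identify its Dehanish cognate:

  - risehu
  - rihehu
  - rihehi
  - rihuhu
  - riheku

luhikos ~ luhihus — Mimek k corresponds to Dehanish h between vowels (before a back vowel).
beguzo ~ pehuzu — Mimek o corresponds to Dehanish u word-finally.
Applying these to Mimek 'riheko':
  riheko → riheho   (k→h between vowels (before a back vowel))
  riheho → rihehu   (o→u word-finally)
So the Dehanish cognate is 'rihehu'.

rihehu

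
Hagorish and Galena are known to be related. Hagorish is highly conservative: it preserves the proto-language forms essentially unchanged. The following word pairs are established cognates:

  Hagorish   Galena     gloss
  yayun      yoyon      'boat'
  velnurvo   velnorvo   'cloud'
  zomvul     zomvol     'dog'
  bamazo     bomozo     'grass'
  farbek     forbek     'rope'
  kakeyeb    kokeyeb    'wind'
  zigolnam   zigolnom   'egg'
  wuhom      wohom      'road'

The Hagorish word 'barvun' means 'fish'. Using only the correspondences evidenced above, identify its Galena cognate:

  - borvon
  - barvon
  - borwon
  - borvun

farbek ~ forbek — Hagorish a corresponds to Galena o after a consonant, before r.
yayun ~ yoyon — Hagorish u corresponds to Galena o after a consonant, before a nasal.
Applying these to Hagorish 'barvun':
  barvun → borvun   (a→o after a consonant, before r)
  borvun → borvon   (u→o after a consonant, before a nasal)
So the Galena cognate is 'borvon'.

borvon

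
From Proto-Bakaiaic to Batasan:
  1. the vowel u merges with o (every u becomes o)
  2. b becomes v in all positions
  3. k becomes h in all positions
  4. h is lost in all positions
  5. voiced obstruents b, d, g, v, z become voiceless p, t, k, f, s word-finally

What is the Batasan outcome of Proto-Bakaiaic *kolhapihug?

Batasan: *kolhapihug
  kolhapihug → kolhapihog   [vowel merger]
  kolhapihog (rule 2 does not apply)
  kolhapihog → holhapihog   [unconditioned shift]
  holhapihog → olapiog   [h-loss]
  olapiog → olapiok   [final devoicing]
  giving Batasan olapiok.

olapiok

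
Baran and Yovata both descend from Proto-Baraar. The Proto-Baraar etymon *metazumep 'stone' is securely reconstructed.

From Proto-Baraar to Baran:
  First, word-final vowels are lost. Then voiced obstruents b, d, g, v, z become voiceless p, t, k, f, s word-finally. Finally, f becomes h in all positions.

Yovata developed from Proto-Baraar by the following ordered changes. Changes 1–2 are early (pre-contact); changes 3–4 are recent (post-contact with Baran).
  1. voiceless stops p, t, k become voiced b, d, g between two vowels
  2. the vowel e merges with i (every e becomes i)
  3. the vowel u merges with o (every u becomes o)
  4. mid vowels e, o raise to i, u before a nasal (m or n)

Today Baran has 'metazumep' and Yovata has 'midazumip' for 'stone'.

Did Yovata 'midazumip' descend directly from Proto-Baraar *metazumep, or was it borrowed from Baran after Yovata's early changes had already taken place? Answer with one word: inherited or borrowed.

inherited

If inherited, *metazumep would pass through all of Yovata's changes:
Yovata: *metazumep
  metazumep → medazumep   [intervocalic voicing]
  medazumep → midazumip   [vowel merger]
  midazumip → midazomip   [vowel merger]
  midazomip → midazumip   [pre-nasal raising]
  giving Yovata midazumip.
If borrowed from Baran 'metazumep' after the early changes, it would undergo only the recent ones:
  rule 3 (vowel merger): metazumep → metazomep
  rule 4 (pre-nasal raising): metazomep → metazumep
  ⇒ as a loan: metazumep
Yovata 'midazumip' matches the inherited outcome exactly, so it is an inherited cognate, not a loan.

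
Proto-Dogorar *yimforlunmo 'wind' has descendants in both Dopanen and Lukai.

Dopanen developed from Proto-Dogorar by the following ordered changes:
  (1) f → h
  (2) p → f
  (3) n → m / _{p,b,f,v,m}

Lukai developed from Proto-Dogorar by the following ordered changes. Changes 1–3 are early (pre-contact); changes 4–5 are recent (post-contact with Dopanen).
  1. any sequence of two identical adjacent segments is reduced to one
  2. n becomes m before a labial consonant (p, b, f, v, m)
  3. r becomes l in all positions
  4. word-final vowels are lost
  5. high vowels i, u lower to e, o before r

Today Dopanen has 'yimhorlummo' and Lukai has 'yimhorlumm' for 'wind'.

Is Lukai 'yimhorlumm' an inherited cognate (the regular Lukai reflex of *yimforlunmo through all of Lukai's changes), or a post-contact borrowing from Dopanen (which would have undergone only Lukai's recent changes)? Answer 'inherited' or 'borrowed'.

borrowed

If inherited, *yimforlunmo would pass through all of Lukai's changes:
Lukai: start from *yimforlunmo.
  rule 1: no change — yimforlunmo
  rule 2 (nasal place assimilation): yimforlunmo → yimforlummo
  rule 3 (unconditioned shift): yimforlummo → yimfollummo
  rule 4 (apocope): yimfollummo → yimfollumm
  rule 5: no change — yimfollumm
  ⇒ Lukai yimfollumm
If borrowed from Dopanen 'yimhorlummo' after the early changes, it would undergo only the recent ones:
  rule 4 (apocope): yimhorlummo → yimhorlumm
  rule 5 (pre-rhotic lowering): no change (yimhorlumm)
  ⇒ as a loan: yimhorlumm
Lukai 'yimhorlumm' matches the loan outcome 'yimhorlumm', not the inherited 'yimfollumm' — it skipped the early Lukai changes, so it was borrowed from Dopanen.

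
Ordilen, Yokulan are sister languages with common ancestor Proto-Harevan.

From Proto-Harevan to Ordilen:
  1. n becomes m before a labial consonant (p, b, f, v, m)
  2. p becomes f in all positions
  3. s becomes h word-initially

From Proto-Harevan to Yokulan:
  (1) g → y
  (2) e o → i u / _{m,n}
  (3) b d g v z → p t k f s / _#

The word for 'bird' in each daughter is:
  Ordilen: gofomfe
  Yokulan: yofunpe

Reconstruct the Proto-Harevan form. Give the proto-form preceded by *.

Position 6: Ordilen has f, Yokulan has p. Taking the neighbouring segments as reconstructed: Ordilen f could go back to *p or *f; Yokulan p can only go back to *p — the one source consistent with every daughter is *p.
Position 4: Ordilen has o, Yokulan has u. Ordilen preserves o here (none of its changes turn any other segment into o), so the proto-segment is *o.
This points to *gofonpe. Verify forward in each daughter:
Ordilen: start from *gofonpe.
  rule 1 (nasal place assimilation): gofonpe → gofompe
  rule 2 (unconditioned shift): gofompe → gofomfe
  rule 3: no change — gofomfe
  ⇒ Ordilen gofomfe
Yokulan: start from *gofonpe.
  rule 1 (unconditioned shift): gofonpe → yofonpe
  rule 2 (pre-nasal raising): yofonpe → yofunpe
  rule 3: no change — yofunpe
  ⇒ Yokulan yofunpe
Only *gofonpe yields all of Ordilen gofomfe, Yokulan yofunpe.

*gofonpe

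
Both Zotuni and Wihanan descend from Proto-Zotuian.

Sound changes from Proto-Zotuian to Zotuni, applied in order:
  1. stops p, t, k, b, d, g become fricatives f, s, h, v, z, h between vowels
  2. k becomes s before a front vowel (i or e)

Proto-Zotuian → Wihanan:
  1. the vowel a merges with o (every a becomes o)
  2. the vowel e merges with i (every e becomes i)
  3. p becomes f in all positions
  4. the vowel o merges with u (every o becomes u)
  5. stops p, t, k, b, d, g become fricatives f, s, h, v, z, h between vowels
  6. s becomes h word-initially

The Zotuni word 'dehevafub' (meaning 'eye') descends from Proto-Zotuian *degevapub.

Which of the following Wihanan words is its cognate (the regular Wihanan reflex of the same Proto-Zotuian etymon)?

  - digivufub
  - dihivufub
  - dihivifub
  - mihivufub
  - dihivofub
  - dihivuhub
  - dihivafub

Wihanan: *degevapub
  degevapub → degevopub   [vowel merger]
  degevopub → digivopub   [vowel merger]
  digivopub → digivofub   [unconditioned shift]
  digivofub → digivufub   [vowel merger]
  digivufub → dihivufub   [intervocalic lenition]
  dihivufub (rule 6 does not apply)
  giving Wihanan dihivufub.
The other candidates each miss or misapply at least one Wihanan change.

dihivufub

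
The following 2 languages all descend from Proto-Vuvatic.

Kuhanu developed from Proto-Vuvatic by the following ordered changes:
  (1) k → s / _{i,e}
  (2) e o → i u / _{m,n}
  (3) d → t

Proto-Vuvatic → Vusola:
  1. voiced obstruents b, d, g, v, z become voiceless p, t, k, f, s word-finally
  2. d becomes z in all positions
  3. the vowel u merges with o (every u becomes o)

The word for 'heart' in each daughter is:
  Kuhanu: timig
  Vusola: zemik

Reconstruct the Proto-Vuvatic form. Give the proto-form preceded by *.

Position 5: Kuhanu has g, Vusola has k. Kuhanu preserves g here (none of its changes turn any other segment into g), so the proto-segment is *g.
Position 2: Kuhanu has i, Vusola has e. Vusola preserves e here (none of its changes turn any other segment into e), so the proto-segment is *e.
Continuing position by position gives *demig; check it forward:
Kuhanu: *demig
  demig (rule 1 does not apply)
  demig → dimig   [pre-nasal raising]
  dimig → timig   [unconditioned shift]
  giving Kuhanu timig.
Vusola: *demig > demik > zemik  (by final devoicing, unconditioned shift)
*demig is the unique common source.

*demig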